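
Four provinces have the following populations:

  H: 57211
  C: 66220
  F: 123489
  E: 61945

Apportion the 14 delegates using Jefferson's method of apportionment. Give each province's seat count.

H 2; C 3; F 6; E 3

Standard divisor 308865/14 ≈ 22061.786; standard quotas: H 2.593, C 3.002, F 5.597, E 2.808.
Rounding down gives 2, 3, 5, 2 = 12 seats, so the divisor must be adjusted.
With modified divisor 19800: modified quotas H 2.889, C 3.344, F 6.237, E 3.129.
Rounding down: H 2, C 3, F 6, E 3 (total 14).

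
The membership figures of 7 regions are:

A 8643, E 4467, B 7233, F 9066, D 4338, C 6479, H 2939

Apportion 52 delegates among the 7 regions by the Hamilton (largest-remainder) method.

A=10, E=5, B=9, F=11, D=5, C=8, H=4

Standard divisor: 43165 ÷ 52 ≈ 830.096.
Standard quotas: A 10.4120, E 5.3813, B 8.7134, F 10.9216, D 5.2259, C 7.8051, H 3.5406.
Lower quotas: A 10, E 5, B 8, F 10, D 5, C 7, H 3 (sum 48, leaving 4 seats).
Remainders in descending order: F 0.9216, C 0.8051, B 0.7134, H 0.5406, A 0.4120, E 0.3813, D 0.2259.
Largest remainders: F, C, B, H receive the extra seats.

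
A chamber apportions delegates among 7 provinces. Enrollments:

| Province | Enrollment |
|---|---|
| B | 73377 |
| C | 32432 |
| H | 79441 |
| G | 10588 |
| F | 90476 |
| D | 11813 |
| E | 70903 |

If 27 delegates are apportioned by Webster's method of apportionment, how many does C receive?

Standard divisor 369030/27 ≈ 13667.778; standard quotas: B 5.369, C 2.373, H 5.812, G 0.775, F 6.620, D 0.864, E 5.188.
Rounding to the nearest integer gives B 5, C 2, H 6, G 1, F 7, D 1, E 5 — total 27, matching the house size, so no adjustment is needed.
C receives 2.

2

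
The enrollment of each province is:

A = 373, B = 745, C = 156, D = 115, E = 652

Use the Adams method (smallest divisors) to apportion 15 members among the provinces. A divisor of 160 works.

A=3, B=5, C=1, D=1, E=5

With modified divisor 160: modified quotas A 2.331, B 4.656, C 0.975, D 0.719, E 4.075.
Rounding up: A 3, B 5, C 1, D 1, E 5 (total 15).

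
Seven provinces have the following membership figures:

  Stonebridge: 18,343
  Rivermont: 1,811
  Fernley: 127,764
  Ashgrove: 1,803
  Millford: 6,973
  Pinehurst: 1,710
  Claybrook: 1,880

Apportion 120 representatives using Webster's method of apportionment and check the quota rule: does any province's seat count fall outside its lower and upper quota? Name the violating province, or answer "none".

Standard quotas: Stonebridge 13.733, Rivermont 1.356, Fernley 95.653, Ashgrove 1.350, Millford 5.220, Pinehurst 1.280, Claybrook 1.408.
Webster allocation: Stonebridge 14, Rivermont 1, Fernley 97, Ashgrove 1, Millford 5, Pinehurst 1, Claybrook 1.
Fernley has quota 95.653 (lower 95, upper 96) but receives 97 — outside the quota interval.

Fernley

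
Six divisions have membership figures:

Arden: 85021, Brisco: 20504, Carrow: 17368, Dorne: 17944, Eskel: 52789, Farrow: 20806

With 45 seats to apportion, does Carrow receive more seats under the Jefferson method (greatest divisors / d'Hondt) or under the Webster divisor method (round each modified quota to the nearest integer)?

Jefferson: Arden 19, Brisco 4, Carrow 3, Dorne 4, Eskel 11, Farrow 4.
Webster: Arden 18, Brisco 4, Carrow 4, Dorne 4, Eskel 11, Farrow 4.
Carrow gets 3 under Jefferson and 4 under Webster.

Webster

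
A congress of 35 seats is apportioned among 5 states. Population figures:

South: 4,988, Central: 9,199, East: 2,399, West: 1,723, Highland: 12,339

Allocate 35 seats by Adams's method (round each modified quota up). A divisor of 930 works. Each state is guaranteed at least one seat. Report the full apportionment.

With modified divisor 930: modified quotas South 5.363, Central 9.891, East 2.580, West 1.853, Highland 13.268.
Rounding up: South 6, Central 10, East 3, West 2, Highland 14 (total 35).

South 6; Central 10; East 3; West 2; Highland 14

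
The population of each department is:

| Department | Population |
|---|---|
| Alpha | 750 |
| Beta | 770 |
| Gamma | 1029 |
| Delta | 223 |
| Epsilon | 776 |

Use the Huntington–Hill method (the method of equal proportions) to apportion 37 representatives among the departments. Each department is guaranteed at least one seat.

Alpha: 8, Beta: 8, Gamma: 11, Delta: 2, Epsilon: 8

With divisor 95: modified quotas Alpha 7.895, Beta 8.105, Gamma 10.832, Delta 2.347, Epsilon 8.168.
Geometric-mean thresholds: Alpha √(7·8)=7.483, Beta √(8·9)=8.485, Gamma √(10·11)=10.488, Delta √(2·3)=2.449, Epsilon √(8·9)=8.485.
Each quota rounded against its threshold gives Alpha 8, Beta 8, Gamma 11, Delta 2, Epsilon 8 (total 37).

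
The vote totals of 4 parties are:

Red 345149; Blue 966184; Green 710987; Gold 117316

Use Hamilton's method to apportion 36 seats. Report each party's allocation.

Standard divisor: 2139636 ÷ 36 ≈ 59434.333.
Standard quotas: Red 5.8072, Blue 16.2563, Green 11.9626, Gold 1.9739.
Lower quotas: Red 5, Blue 16, Green 11, Gold 1 (sum 33, leaving 3 seats).
Remainders in descending order: Gold 0.9739, Green 0.9626, Red 0.8072, Blue 0.2563.
The surplus seats go to Gold, Green, Red.

Red: 6; Blue: 16; Green: 12; Gold: 2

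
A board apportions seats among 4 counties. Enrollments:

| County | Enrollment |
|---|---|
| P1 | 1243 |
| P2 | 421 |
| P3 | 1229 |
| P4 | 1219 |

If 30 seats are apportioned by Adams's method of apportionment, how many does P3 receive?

9

Standard divisor 4112/30 ≈ 137.067; standard quotas: P1 9.069, P2 3.071, P3 8.966, P4 8.893.
Rounding up gives 10, 4, 9, 9 = 32 seats, so the divisor must be adjusted.
With modified divisor 150: modified quotas P1 8.287, P2 2.807, P3 8.193, P4 8.127.
Rounding up: P1 9, P2 3, P3 9, P4 9 (total 30).
P3 receives 9.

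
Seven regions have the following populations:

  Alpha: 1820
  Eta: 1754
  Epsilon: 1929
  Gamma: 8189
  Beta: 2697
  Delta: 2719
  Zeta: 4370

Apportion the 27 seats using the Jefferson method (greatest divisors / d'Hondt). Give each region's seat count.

Standard divisor 23478/27 ≈ 869.556; standard quotas: Alpha 2.093, Eta 2.017, Epsilon 2.218, Gamma 9.417, Beta 3.102, Delta 3.127, Zeta 5.026.
Rounding down gives 2, 2, 2, 9, 3, 3, 5 = 26 seats, so the divisor must be adjusted.
With modified divisor 800: modified quotas Alpha 2.275, Eta 2.192, Epsilon 2.411, Gamma 10.236, Beta 3.371, Delta 3.399, Zeta 5.463.
Rounding down: Alpha 2, Eta 2, Epsilon 2, Gamma 10, Beta 3, Delta 3, Zeta 5 (total 27).

Alpha 2, Eta 2, Epsilon 2, Gamma 10, Beta 3, Delta 3, Zeta 5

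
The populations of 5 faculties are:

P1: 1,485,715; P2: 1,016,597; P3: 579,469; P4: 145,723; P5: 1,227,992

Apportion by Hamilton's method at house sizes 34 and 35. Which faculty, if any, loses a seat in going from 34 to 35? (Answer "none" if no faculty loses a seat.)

At 34 seats: P1 11, P2 8, P3 5, P4 1, P5 9.
At 35 seats: P1 12, P2 8, P3 4, P4 1, P5 10.
P3 drops from 5 to 4.

P3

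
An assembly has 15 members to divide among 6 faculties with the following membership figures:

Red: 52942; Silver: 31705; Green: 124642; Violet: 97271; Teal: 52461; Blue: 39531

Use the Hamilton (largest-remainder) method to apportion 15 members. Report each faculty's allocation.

Red=2; Silver=1; Green=5; Violet=4; Teal=2; Blue=1

Standard divisor: 398552 ÷ 15 ≈ 26570.133.
Standard quotas: Red 1.9925, Silver 1.1933, Green 4.6911, Violet 3.6609, Teal 1.9744, Blue 1.4878.
Lower quotas: Red 1, Silver 1, Green 4, Violet 3, Teal 1, Blue 1 (sum 11, leaving 4 seats).
Remainders in descending order: Red 0.9925, Teal 0.9744, Green 0.6911, Violet 0.6609, Blue 0.4878, Silver 0.1933.
Largest remainders: Red, Teal, Green, Violet receive the extra seats.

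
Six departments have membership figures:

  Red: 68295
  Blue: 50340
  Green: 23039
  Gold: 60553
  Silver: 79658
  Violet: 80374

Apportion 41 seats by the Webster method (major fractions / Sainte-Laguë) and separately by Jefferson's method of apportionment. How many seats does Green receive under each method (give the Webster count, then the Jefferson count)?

3 and 2

Webster: Red 7, Blue 6, Green 3, Gold 7, Silver 9, Violet 9.
Jefferson: Red 8, Blue 6, Green 2, Gold 7, Silver 9, Violet 9.
Green gets 3 under Webster and 2 under Jefferson.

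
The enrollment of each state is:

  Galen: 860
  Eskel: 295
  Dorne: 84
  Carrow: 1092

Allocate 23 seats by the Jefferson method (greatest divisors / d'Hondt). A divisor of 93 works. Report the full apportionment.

Galen=9, Eskel=3, Dorne=0, Carrow=11

With modified divisor 93: modified quotas Galen 9.247, Eskel 3.172, Dorne 0.903, Carrow 11.742.
Rounding down: Galen 9, Eskel 3, Dorne 0, Carrow 11 (total 23).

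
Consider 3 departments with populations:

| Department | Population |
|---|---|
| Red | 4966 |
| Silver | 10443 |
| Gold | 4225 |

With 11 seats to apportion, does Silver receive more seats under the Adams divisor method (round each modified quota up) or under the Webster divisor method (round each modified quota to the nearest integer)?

Webster

Adams: Red 3, Silver 5, Gold 3.
Webster: Red 3, Silver 6, Gold 2.
Silver gets 5 under Adams and 6 under Webster.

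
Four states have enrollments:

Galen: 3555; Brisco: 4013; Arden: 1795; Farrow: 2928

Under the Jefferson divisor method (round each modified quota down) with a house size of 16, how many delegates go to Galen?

5

Standard divisor 12291/16 ≈ 768.188; standard quotas: Galen 4.628, Brisco 5.224, Arden 2.337, Farrow 3.812.
Rounding down gives 4, 5, 2, 3 = 14 seats, so the divisor must be adjusted.
With modified divisor 700: modified quotas Galen 5.079, Brisco 5.733, Arden 2.564, Farrow 4.183.
Rounding down: Galen 5, Brisco 5, Arden 2, Farrow 4 (total 16).
Galen receives 5.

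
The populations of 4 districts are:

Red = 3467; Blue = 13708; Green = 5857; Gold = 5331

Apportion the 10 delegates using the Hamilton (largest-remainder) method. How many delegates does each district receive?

Total 28363; standard divisor 28363/10 ≈ 2836.3.
Standard quotas: Red 1.2224, Blue 4.8331, Green 2.0650, Gold 1.8796.
Lower quotas: Red 1, Blue 4, Green 2, Gold 1 (sum 8, leaving 2 seats).
Remainders in descending order: Gold 0.8796, Blue 0.8331, Red 0.2224, Green 0.0650.
The surplus seats go to Gold, Blue.

Red: 1, Blue: 5, Green: 2, Gold: 2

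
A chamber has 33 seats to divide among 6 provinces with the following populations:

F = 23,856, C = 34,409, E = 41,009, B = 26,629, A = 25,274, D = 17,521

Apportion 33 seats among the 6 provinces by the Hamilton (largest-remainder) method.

The standard divisor is 168698/33 ≈ 5112.061.
Standard quotas: F 4.6666, C 6.7309, E 8.0220, B 5.2091, A 4.9440, D 3.4274.
Lower quotas: F 4, C 6, E 8, B 5, A 4, D 3 (sum 30, leaving 3 seats).
Remainders in descending order: A 0.9440, C 0.7309, F 0.6666, D 0.4274, B 0.2091, E 0.0220.
The surplus seats go to A, C, F.

F: 5, C: 7, E: 8, B: 5, A: 5, D: 3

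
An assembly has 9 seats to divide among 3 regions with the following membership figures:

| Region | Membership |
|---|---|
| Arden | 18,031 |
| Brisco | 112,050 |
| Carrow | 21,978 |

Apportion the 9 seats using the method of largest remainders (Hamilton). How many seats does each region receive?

Arden=1; Brisco=7; Carrow=1

Total 152059; standard divisor 152059/9 ≈ 16895.444.
Standard quotas: Arden 1.0672, Brisco 6.6320, Carrow 1.3008.
Lower quotas: Arden 1, Brisco 6, Carrow 1 (sum 8, leaving 1 seat).
Remainders in descending order: Brisco 0.6320, Carrow 0.3008, Arden 0.0672.
Largest remainder: Brisco receives the extra seat.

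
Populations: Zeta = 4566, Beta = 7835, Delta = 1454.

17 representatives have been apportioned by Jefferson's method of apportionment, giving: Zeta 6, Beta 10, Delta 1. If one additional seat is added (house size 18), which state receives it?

Delta

Priority for the next seat is population ÷ (current seats + 1).
Priorities: Zeta 652.286, Beta 712.273, Delta 727.000.
Highest priority: Delta.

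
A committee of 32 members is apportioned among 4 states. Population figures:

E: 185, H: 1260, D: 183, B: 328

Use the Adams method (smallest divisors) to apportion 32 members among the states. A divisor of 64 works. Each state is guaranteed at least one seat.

E: 3; H: 20; D: 3; B: 6

With modified divisor 64: modified quotas E 2.891, H 19.688, D 2.859, B 5.125.
Rounding up: E 3, H 20, D 3, B 6 (total 32).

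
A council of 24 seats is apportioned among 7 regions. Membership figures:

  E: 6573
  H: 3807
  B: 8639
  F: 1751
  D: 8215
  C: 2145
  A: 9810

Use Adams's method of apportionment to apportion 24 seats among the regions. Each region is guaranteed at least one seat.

Standard divisor 40940/24 ≈ 1705.833; standard quotas: E 3.853, H 2.232, B 5.064, F 1.026, D 4.816, C 1.257, A 5.751.
Rounding up gives 4, 3, 6, 2, 5, 2, 6 = 28 seats, so the divisor must be adjusted.
With modified divisor 2000: modified quotas E 3.287, H 1.903, B 4.319, F 0.875, D 4.107, C 1.073, A 4.905.
Rounding up: E 4, H 2, B 5, F 1, D 5, C 2, A 5 (total 24).

E 4, H 2, B 5, F 1, D 5, C 2, A 5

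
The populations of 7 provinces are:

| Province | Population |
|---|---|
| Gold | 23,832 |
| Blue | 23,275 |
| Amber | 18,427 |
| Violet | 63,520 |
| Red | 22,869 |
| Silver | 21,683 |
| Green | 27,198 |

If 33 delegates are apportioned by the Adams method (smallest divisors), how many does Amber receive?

Standard divisor 200804/33 ≈ 6084.97; standard quotas: Gold 3.917, Blue 3.825, Amber 3.028, Violet 10.439, Red 3.758, Silver 3.563, Green 4.470.
Rounding up gives 4, 4, 4, 11, 4, 4, 5 = 36 seats, so the divisor must be adjusted.
With modified divisor 6900: modified quotas Gold 3.454, Blue 3.373, Amber 2.671, Violet 9.206, Red 3.314, Silver 3.142, Green 3.942.
Rounding up: Gold 4, Blue 4, Amber 3, Violet 10, Red 4, Silver 4, Green 4 (total 33).
Amber receives 3.

3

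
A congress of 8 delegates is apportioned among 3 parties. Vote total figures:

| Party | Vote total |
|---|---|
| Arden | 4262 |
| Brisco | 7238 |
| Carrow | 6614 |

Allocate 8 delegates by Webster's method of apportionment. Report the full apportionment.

Arden 2, Brisco 3, Carrow 3

Standard divisor 18114/8 ≈ 2264.25; standard quotas: Arden 1.882, Brisco 3.197, Carrow 2.921.
Rounding to the nearest integer gives Arden 2, Brisco 3, Carrow 3 — total 8, matching the house size, so no adjustment is needed.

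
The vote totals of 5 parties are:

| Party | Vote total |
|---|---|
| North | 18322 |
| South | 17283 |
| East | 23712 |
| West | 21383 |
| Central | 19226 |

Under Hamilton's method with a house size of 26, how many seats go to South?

Standard divisor: 99926 ÷ 26 ≈ 3843.308.
Standard quotas: North 4.7672, South 4.4969, East 6.1697, West 5.5637, Central 5.0025.
Lower quotas: North 4, South 4, East 6, West 5, Central 5 (sum 24, leaving 2 seats).
Remainders in descending order: North 0.7672, West 0.5637, South 0.4969, East 0.1697, Central 0.0025.
The surplus seats go to North, West.
South receives 4.

4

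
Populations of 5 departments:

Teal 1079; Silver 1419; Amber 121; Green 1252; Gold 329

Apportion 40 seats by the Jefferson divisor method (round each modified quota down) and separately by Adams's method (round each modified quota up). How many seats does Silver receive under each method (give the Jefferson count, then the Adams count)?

Jefferson: Teal 10, Silver 14, Amber 1, Green 12, Gold 3.
Adams: Teal 10, Silver 13, Amber 2, Green 12, Gold 3.
Silver gets 14 under Jefferson and 13 under Adams.

14 and 13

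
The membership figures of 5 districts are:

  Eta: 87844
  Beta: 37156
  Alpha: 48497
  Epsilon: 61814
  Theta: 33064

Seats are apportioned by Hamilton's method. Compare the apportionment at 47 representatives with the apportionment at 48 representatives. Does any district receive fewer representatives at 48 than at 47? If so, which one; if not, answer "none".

At 47 seats: Eta 15, Beta 7, Alpha 8, Epsilon 11, Theta 6.
At 48 seats: Eta 16, Beta 6, Alpha 9, Epsilon 11, Theta 6.
Beta drops from 7 to 6.

Beta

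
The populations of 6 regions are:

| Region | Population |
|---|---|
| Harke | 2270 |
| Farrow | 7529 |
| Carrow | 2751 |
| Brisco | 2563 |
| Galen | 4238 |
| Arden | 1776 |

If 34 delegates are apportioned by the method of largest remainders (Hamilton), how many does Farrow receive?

The standard divisor is 21127/34 ≈ 621.382.
Standard quotas: Harke 3.6531, Farrow 12.1165, Carrow 4.4272, Brisco 4.1247, Galen 6.8203, Arden 2.8581.
Lower quotas: Harke 3, Farrow 12, Carrow 4, Brisco 4, Galen 6, Arden 2 (sum 31, leaving 3 seats).
Remainders in descending order: Arden 0.8581, Galen 0.8203, Harke 0.6531, Carrow 0.4272, Brisco 0.1247, Farrow 0.1165.
Largest remainders: Arden, Galen, Harke receive the extra seats.
Farrow receives 12.

12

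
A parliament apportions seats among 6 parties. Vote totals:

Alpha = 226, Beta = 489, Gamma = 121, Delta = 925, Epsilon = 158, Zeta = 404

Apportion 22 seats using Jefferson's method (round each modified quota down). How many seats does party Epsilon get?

1

Standard divisor 2323/22 ≈ 105.591; standard quotas: Alpha 2.140, Beta 4.631, Gamma 1.146, Delta 8.760, Epsilon 1.496, Zeta 3.826.
Rounding down gives 2, 4, 1, 8, 1, 3 = 19 seats, so the divisor must be adjusted.
With modified divisor 95: modified quotas Alpha 2.379, Beta 5.147, Gamma 1.274, Delta 9.737, Epsilon 1.663, Zeta 4.253.
Rounding down: Alpha 2, Beta 5, Gamma 1, Delta 9, Epsilon 1, Zeta 4 (total 22).
Epsilon receives 1.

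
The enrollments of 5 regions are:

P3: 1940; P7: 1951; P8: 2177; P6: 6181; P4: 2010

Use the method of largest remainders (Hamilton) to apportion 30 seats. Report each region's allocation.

The standard divisor is 14259/30 ≈ 475.3.
Standard quotas: P3 4.0816, P7 4.1048, P8 4.5803, P6 13.0044, P4 4.2289.
Lower quotas: P3 4, P7 4, P8 4, P6 13, P4 4 (sum 29, leaving 1 seat).
Remainders in descending order: P8 0.5803, P4 0.2289, P7 0.1048, P3 0.0816, P6 0.0044.
Largest remainder: P8 receives the extra seat.

P3: 4, P7: 4, P8: 5, P6: 13, P4: 4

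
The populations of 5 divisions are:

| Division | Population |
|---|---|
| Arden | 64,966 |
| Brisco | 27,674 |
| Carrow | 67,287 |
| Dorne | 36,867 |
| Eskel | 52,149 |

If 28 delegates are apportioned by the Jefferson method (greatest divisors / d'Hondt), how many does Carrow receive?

8

Standard divisor 248943/28 ≈ 8890.821; standard quotas: Arden 7.307, Brisco 3.113, Carrow 7.568, Dorne 4.147, Eskel 5.865.
Rounding down gives 7, 3, 7, 4, 5 = 26 seats, so the divisor must be adjusted.
With modified divisor 8300: modified quotas Arden 7.827, Brisco 3.334, Carrow 8.107, Dorne 4.442, Eskel 6.283.
Rounding down: Arden 7, Brisco 3, Carrow 8, Dorne 4, Eskel 6 (total 28).
Carrow receives 8.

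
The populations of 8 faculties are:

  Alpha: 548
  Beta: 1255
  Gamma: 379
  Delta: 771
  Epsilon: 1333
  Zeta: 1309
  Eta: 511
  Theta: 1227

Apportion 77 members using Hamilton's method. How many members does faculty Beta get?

The standard divisor is 7333/77 ≈ 95.234.
Standard quotas: Alpha 5.754, Beta 13.178, Gamma 3.980, Delta 8.096, Epsilon 13.997, Zeta 13.745, Eta 5.366, Theta 12.884.
Lower quotas: Alpha 5, Beta 13, Gamma 3, Delta 8, Epsilon 13, Zeta 13, Eta 5, Theta 12 (sum 72, leaving 5 seats).
Remainders in descending order: Epsilon 0.997, Gamma 0.980, Theta 0.884, Alpha 0.754, Zeta 0.745, Eta 0.366, Beta 0.178, Delta 0.096.
The surplus seats go to Epsilon, Gamma, Theta, Alpha, Zeta.
Beta receives 13.

13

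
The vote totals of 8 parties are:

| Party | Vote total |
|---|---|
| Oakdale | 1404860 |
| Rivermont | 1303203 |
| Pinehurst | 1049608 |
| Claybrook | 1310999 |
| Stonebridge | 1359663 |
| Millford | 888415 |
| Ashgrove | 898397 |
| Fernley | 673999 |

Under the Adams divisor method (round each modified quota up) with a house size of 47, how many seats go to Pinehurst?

Standard divisor 8889144/47 ≈ 189130.723; standard quotas: Oakdale 7.428, Rivermont 6.890, Pinehurst 5.550, Claybrook 6.932, Stonebridge 7.189, Millford 4.697, Ashgrove 4.750, Fernley 3.564.
Rounding up gives 8, 7, 6, 7, 8, 5, 5, 4 = 50 seats, so the divisor must be adjusted.
With modified divisor 213600: modified quotas Oakdale 6.577, Rivermont 6.101, Pinehurst 4.914, Claybrook 6.138, Stonebridge 6.365, Millford 4.159, Ashgrove 4.206, Fernley 3.155.
Rounding up: Oakdale 7, Rivermont 7, Pinehurst 5, Claybrook 7, Stonebridge 7, Millford 5, Ashgrove 5, Fernley 4 (total 47).
Pinehurst receives 5.

5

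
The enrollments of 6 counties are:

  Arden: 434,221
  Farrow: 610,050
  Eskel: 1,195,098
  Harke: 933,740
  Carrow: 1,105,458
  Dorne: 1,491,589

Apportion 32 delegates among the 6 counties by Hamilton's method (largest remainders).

Arden 3; Farrow 3; Eskel 7; Harke 5; Carrow 6; Dorne 8

Standard divisor: 5770156 ÷ 32 ≈ 180317.375.
Standard quotas: Arden 2.4081, Farrow 3.3832, Eskel 6.6277, Harke 5.1783, Carrow 6.1306, Dorne 8.2720.
Lower quotas: Arden 2, Farrow 3, Eskel 6, Harke 5, Carrow 6, Dorne 8 (sum 30, leaving 2 seats).
Remainders in descending order: Eskel 0.6277, Arden 0.4081, Farrow 0.3832, Dorne 0.2720, Harke 0.1783, Carrow 0.1306.
The surplus seats go to Eskel, Arden.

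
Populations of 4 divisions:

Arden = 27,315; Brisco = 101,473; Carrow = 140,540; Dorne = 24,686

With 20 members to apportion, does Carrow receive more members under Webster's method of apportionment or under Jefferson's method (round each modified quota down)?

Jefferson

Webster: Arden 2, Brisco 7, Carrow 9, Dorne 2.
Jefferson: Arden 2, Brisco 7, Carrow 10, Dorne 1.
Carrow gets 9 under Webster and 10 under Jefferson.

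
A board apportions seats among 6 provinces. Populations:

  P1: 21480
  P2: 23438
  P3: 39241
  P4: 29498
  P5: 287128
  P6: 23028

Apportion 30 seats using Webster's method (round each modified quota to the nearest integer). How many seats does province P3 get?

3

Standard divisor 423813/30 ≈ 14127.1; standard quotas: P1 1.520, P2 1.659, P3 2.778, P4 2.088, P5 20.325, P6 1.630.
Rounding to the nearest integer gives 2, 2, 3, 2, 20, 2 = 31 seats, so the divisor must be adjusted.
With modified divisor 14520: modified quotas P1 1.479, P2 1.614, P3 2.703, P4 2.032, P5 19.775, P6 1.586.
Rounding to the nearest integer: P1 1, P2 2, P3 3, P4 2, P5 20, P6 2 (total 30).
P3 receives 3.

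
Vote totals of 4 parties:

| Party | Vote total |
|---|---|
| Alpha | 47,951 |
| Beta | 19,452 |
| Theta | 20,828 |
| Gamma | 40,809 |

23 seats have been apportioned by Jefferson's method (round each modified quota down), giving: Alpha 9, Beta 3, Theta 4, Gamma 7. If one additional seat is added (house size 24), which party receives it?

Priority for the next seat is population ÷ (current seats + 1).
Priorities: Alpha 4795.100, Beta 4863.000, Theta 4165.600, Gamma 5101.125.
Highest priority: Gamma.

Gamma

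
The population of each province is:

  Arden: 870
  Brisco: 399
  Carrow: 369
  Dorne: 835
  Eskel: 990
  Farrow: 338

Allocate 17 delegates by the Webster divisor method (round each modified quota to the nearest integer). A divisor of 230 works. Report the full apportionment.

Arden 4, Brisco 2, Carrow 2, Dorne 4, Eskel 4, Farrow 1

With modified divisor 230: modified quotas Arden 3.783, Brisco 1.735, Carrow 1.604, Dorne 3.630, Eskel 4.304, Farrow 1.470.
Rounding to the nearest integer: Arden 4, Brisco 2, Carrow 2, Dorne 4, Eskel 4, Farrow 1 (total 17).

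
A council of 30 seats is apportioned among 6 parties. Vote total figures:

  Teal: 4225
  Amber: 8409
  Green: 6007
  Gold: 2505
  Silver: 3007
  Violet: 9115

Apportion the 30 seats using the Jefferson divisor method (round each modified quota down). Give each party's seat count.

Teal 4, Amber 8, Green 5, Gold 2, Silver 2, Violet 9

Standard divisor 33268/30 ≈ 1108.933; standard quotas: Teal 3.810, Amber 7.583, Green 5.417, Gold 2.259, Silver 2.712, Violet 8.220.
Rounding down gives 3, 7, 5, 2, 2, 8 = 27 seats, so the divisor must be adjusted.
With modified divisor 1010: modified quotas Teal 4.183, Amber 8.326, Green 5.948, Gold 2.480, Silver 2.977, Violet 9.025.
Rounding down: Teal 4, Amber 8, Green 5, Gold 2, Silver 2, Violet 9 (total 30).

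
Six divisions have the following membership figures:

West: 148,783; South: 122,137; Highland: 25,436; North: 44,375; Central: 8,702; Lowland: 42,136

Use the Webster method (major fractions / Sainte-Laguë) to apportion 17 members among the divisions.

West=7, South=5, Highland=1, North=2, Central=0, Lowland=2

Standard divisor 391569/17 ≈ 23033.471; standard quotas: West 6.459, South 5.303, Highland 1.104, North 1.927, Central 0.378, Lowland 1.829.
Rounding to the nearest integer gives 6, 5, 1, 2, 0, 2 = 16 seats, so the divisor must be adjusted.
With modified divisor 22500: modified quotas West 6.613, South 5.428, Highland 1.130, North 1.972, Central 0.387, Lowland 1.873.
Rounding to the nearest integer: West 7, South 5, Highland 1, North 2, Central 0, Lowland 2 (total 17).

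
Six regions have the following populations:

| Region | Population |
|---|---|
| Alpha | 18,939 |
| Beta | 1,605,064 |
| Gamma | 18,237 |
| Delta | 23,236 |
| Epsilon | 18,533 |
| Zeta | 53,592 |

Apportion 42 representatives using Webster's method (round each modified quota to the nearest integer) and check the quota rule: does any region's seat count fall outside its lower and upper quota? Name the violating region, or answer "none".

Standard quotas: Alpha 0.458, Beta 38.796, Gamma 0.441, Delta 0.562, Epsilon 0.448, Zeta 1.295.
Webster allocation: Alpha 0, Beta 40, Gamma 0, Delta 1, Epsilon 0, Zeta 1.
Beta has quota 38.796 (lower 38, upper 39) but receives 40 — outside the quota interval.

Beta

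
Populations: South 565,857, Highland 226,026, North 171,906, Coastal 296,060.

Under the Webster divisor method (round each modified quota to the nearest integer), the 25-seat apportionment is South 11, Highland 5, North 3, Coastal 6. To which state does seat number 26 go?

Priority for the next seat is population ÷ (current seats + 0.5).
Priorities: South 49204.957, Highland 41095.636, North 49116.000, Coastal 45547.692.
Highest priority: South.

South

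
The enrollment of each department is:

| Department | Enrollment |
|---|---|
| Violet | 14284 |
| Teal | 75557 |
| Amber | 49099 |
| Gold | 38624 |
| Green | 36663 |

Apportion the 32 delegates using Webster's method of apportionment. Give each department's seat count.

Violet=2; Teal=11; Amber=7; Gold=6; Green=6

Standard divisor 214227/32 ≈ 6694.594; standard quotas: Violet 2.134, Teal 11.286, Amber 7.334, Gold 5.769, Green 5.477.
Rounding to the nearest integer gives 2, 11, 7, 6, 5 = 31 seats, so the divisor must be adjusted.
With modified divisor 6600: modified quotas Violet 2.164, Teal 11.448, Amber 7.439, Gold 5.852, Green 5.555.
Rounding to the nearest integer: Violet 2, Teal 11, Amber 7, Gold 6, Green 6 (total 32).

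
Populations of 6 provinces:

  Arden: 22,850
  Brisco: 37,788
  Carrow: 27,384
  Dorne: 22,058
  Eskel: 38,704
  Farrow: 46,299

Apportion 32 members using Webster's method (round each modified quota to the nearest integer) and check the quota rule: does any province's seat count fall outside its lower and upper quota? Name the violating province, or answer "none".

Standard quotas: Arden 3.748, Brisco 6.198, Carrow 4.492, Dorne 3.618, Eskel 6.349, Farrow 7.595.
Webster allocation: Arden 4, Brisco 6, Carrow 4, Dorne 4, Eskel 6, Farrow 8.
Every allocation lies between the lower and upper quota.

none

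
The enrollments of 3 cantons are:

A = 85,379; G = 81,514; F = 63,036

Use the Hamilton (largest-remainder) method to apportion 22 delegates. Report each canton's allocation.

Total 229929; standard divisor 229929/22 ≈ 10451.318.
Standard quotas: A 8.1692, G 7.7994, F 6.0314.
Lower quotas: A 8, G 7, F 6 (sum 21, leaving 1 seat).
Remainders in descending order: G 0.7994, A 0.1692, F 0.0314.
Largest remainder: G receives the extra seat.

A 8, G 8, F 6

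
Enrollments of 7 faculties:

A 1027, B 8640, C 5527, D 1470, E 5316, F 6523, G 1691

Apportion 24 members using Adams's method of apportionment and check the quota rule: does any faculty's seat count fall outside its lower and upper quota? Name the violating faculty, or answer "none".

none

Standard quotas: A 0.816, B 6.868, C 4.393, D 1.168, E 4.225, F 5.185, G 1.344.
Adams allocation: A 1, B 6, C 4, D 2, E 4, F 5, G 2.
Every allocation lies between the lower and upper quota.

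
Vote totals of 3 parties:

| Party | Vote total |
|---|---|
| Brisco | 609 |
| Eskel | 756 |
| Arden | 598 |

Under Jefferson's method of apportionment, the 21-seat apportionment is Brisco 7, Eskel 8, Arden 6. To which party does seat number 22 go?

Priority for the next seat is population ÷ (current seats + 1).
Priorities: Brisco 76.125, Eskel 84.000, Arden 85.429.
Highest priority: Arden.

Arden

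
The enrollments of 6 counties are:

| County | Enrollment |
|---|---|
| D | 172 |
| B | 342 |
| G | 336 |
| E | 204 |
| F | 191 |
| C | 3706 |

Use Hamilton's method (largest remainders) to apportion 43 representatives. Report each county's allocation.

D=1; B=3; G=3; E=2; F=2; C=32

Total 4951; standard divisor 4951/43 ≈ 115.14.
Standard quotas: D 1.494, B 2.970, G 2.918, E 1.772, F 1.659, C 32.187.
Lower quotas: D 1, B 2, G 2, E 1, F 1, C 32 (sum 39, leaving 4 seats).
Remainders in descending order: B 0.970, G 0.918, E 0.772, F 0.659, D 0.494, C 0.187.
The surplus seats go to B, G, E, F.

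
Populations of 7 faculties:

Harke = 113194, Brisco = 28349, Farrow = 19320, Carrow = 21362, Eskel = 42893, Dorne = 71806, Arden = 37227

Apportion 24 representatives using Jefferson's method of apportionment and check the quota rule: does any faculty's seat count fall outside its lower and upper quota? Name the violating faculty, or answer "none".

Standard quotas: Harke 8.130, Brisco 2.036, Farrow 1.388, Carrow 1.534, Eskel 3.081, Dorne 5.157, Arden 2.674.
Jefferson allocation: Harke 9, Brisco 2, Farrow 1, Carrow 1, Eskel 3, Dorne 5, Arden 3.
Every allocation lies between the lower and upper quota.

none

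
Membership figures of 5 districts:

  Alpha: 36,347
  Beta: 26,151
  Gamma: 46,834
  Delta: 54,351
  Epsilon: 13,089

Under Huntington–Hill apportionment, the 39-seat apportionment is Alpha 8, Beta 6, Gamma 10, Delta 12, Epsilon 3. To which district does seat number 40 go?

Priority for the next seat is population ÷ (√(s·(s+1))).
Priorities: Alpha 4283.535, Beta 4035.187, Gamma 4465.447, Delta 4351.563, Epsilon 3778.469.
Highest priority: Gamma.

Gamma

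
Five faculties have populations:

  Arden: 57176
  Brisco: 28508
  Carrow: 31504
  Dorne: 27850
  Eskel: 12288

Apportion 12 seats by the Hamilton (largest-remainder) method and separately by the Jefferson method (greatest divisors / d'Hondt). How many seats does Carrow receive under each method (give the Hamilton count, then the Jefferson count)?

3 and 2

Hamilton: Arden 4, Brisco 2, Carrow 3, Dorne 2, Eskel 1.
Jefferson: Arden 5, Brisco 2, Carrow 2, Dorne 2, Eskel 1.
Carrow gets 3 under Hamilton and 2 under Jefferson.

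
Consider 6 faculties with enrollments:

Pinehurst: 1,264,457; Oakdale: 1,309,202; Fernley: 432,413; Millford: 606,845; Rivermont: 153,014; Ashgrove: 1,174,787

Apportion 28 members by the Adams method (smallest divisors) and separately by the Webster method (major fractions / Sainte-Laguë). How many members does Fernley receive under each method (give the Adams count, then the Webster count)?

Adams: Pinehurst 7, Oakdale 7, Fernley 3, Millford 4, Rivermont 1, Ashgrove 6.
Webster: Pinehurst 7, Oakdale 8, Fernley 2, Millford 3, Rivermont 1, Ashgrove 7.
Fernley gets 3 under Adams and 2 under Webster.

3 and 2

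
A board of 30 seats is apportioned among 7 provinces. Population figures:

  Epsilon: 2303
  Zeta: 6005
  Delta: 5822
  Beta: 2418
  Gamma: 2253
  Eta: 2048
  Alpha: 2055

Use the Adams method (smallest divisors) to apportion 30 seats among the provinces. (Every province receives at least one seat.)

Standard divisor 22904/30 ≈ 763.467; standard quotas: Epsilon 3.017, Zeta 7.865, Delta 7.626, Beta 3.167, Gamma 2.951, Eta 2.683, Alpha 2.692.
Rounding up gives 4, 8, 8, 4, 3, 3, 3 = 33 seats, so the divisor must be adjusted.
With modified divisor 840: modified quotas Epsilon 2.742, Zeta 7.149, Delta 6.931, Beta 2.879, Gamma 2.682, Eta 2.438, Alpha 2.446.
Rounding up: Epsilon 3, Zeta 8, Delta 7, Beta 3, Gamma 3, Eta 3, Alpha 3 (total 30).

Epsilon: 3, Zeta: 8, Delta: 7, Beta: 3, Gamma: 3, Eta: 3, Alpha: 3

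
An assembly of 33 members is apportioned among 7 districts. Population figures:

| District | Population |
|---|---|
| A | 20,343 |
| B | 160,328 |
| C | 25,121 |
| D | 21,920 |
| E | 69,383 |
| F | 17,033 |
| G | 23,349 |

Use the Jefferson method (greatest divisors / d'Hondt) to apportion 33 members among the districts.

Standard divisor 337477/33 ≈ 10226.576; standard quotas: A 1.989, B 15.678, C 2.456, D 2.143, E 6.785, F 1.666, G 2.283.
Rounding down gives 1, 15, 2, 2, 6, 1, 2 = 29 seats, so the divisor must be adjusted.
With modified divisor 9200: modified quotas A 2.211, B 17.427, C 2.731, D 2.383, E 7.542, F 1.851, G 2.538.
Rounding down: A 2, B 17, C 2, D 2, E 7, F 1, G 2 (total 33).

A: 2, B: 17, C: 2, D: 2, E: 7, F: 1, G: 2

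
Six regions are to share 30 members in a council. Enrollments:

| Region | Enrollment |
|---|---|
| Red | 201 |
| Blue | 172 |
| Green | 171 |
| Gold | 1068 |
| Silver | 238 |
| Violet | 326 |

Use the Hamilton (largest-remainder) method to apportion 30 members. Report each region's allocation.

Red 3, Blue 2, Green 2, Gold 15, Silver 3, Violet 5

Total 2176; standard divisor 2176/30 ≈ 72.533.
Standard quotas: Red 2.771, Blue 2.371, Green 2.358, Gold 14.724, Silver 3.281, Violet 4.494.
Lower quotas: Red 2, Blue 2, Green 2, Gold 14, Silver 3, Violet 4 (sum 27, leaving 3 seats).
Remainders in descending order: Red 0.771, Gold 0.724, Violet 0.494, Blue 0.371, Green 0.358, Silver 0.281.
Largest remainders: Red, Gold, Violet receive the extra seats.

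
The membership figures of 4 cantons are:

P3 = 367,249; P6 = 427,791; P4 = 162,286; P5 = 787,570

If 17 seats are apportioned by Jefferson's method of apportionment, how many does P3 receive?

Standard divisor 1744896/17 ≈ 102640.941; standard quotas: P3 3.578, P6 4.168, P4 1.581, P5 7.673.
Rounding down gives 3, 4, 1, 7 = 15 seats, so the divisor must be adjusted.
With modified divisor 89700: modified quotas P3 4.094, P6 4.769, P4 1.809, P5 8.780.
Rounding down: P3 4, P6 4, P4 1, P5 8 (total 17).
P3 receives 4.

4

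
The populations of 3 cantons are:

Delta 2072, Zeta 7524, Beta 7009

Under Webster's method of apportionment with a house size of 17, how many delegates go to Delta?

Standard divisor 16605/17 ≈ 976.765; standard quotas: Delta 2.121, Zeta 7.703, Beta 7.176.
Rounding to the nearest integer gives Delta 2, Zeta 8, Beta 7 — total 17, matching the house size, so no adjustment is needed.
Delta receives 2.

2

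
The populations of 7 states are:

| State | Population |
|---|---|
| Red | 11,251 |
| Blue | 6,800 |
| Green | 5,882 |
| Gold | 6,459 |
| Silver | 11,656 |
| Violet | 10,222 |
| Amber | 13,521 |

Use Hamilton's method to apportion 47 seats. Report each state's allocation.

The standard divisor is 65791/47 ≈ 1399.809.
Standard quotas: Red 8.0375, Blue 4.8578, Green 4.2020, Gold 4.6142, Silver 8.3269, Violet 7.3024, Amber 9.6592.
Lower quotas: Red 8, Blue 4, Green 4, Gold 4, Silver 8, Violet 7, Amber 9 (sum 44, leaving 3 seats).
Remainders in descending order: Blue 0.8578, Amber 0.6592, Gold 0.6142, Silver 0.3269, Violet 0.3024, Green 0.2020, Red 0.0375.
The surplus seats go to Blue, Amber, Gold.

Red 8, Blue 5, Green 4, Gold 5, Silver 8, Violet 7, Amber 10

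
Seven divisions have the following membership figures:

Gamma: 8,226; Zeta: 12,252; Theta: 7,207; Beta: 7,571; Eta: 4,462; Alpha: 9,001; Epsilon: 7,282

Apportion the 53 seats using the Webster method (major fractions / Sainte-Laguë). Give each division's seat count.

Gamma 8, Zeta 12, Theta 7, Beta 7, Eta 4, Alpha 8, Epsilon 7

Standard divisor 56001/53 ≈ 1056.623; standard quotas: Gamma 7.785, Zeta 11.595, Theta 6.821, Beta 7.165, Eta 4.223, Alpha 8.519, Epsilon 6.892.
Rounding to the nearest integer gives 8, 12, 7, 7, 4, 9, 7 = 54 seats, so the divisor must be adjusted.
With modified divisor 1062: modified quotas Gamma 7.746, Zeta 11.537, Theta 6.786, Beta 7.129, Eta 4.202, Alpha 8.476, Epsilon 6.857.
Rounding to the nearest integer: Gamma 8, Zeta 12, Theta 7, Beta 7, Eta 4, Alpha 8, Epsilon 7 (total 53).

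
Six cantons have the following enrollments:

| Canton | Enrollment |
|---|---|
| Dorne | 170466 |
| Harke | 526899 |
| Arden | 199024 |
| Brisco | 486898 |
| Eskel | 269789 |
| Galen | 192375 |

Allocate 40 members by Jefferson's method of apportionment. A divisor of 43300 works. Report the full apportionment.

Dorne=3, Harke=12, Arden=4, Brisco=11, Eskel=6, Galen=4

With modified divisor 43300: modified quotas Dorne 3.937, Harke 12.169, Arden 4.596, Brisco 11.245, Eskel 6.231, Galen 4.443.
Rounding down: Dorne 3, Harke 12, Arden 4, Brisco 11, Eskel 6, Galen 4 (total 40).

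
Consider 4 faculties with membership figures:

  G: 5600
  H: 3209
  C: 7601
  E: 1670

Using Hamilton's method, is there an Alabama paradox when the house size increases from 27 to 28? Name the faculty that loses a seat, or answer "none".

E

At 27 seats: G 8, H 5, C 11, E 3.
At 28 seats: G 9, H 5, C 12, E 2.
E drops from 3 to 2.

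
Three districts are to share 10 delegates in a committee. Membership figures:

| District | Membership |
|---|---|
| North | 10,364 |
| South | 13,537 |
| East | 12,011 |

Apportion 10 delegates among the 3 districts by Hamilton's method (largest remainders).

North: 3, South: 4, East: 3

Total 35912; standard divisor 35912/10 ≈ 3591.2.
Standard quotas: North 2.8859, South 3.7695, East 3.3446.
Lower quotas: North 2, South 3, East 3 (sum 8, leaving 2 seats).
Remainders in descending order: North 0.8859, South 0.7695, East 0.3446.
The surplus seats go to North, South.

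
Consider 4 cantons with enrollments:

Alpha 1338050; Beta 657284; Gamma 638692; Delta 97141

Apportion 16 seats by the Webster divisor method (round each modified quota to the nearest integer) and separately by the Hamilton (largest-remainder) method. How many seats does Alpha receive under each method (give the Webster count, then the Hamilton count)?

7 and 8

Webster: Alpha 7, Beta 4, Gamma 4, Delta 1.
Hamilton: Alpha 8, Beta 4, Gamma 4, Delta 0.
Alpha gets 7 under Webster and 8 under Hamilton.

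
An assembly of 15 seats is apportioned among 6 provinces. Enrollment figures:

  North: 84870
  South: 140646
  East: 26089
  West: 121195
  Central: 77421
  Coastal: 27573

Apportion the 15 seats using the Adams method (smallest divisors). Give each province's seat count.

North=3, South=4, East=1, West=4, Central=2, Coastal=1

Standard divisor 477794/15 ≈ 31852.933; standard quotas: North 2.664, South 4.415, East 0.819, West 3.805, Central 2.431, Coastal 0.866.
Rounding up gives 3, 5, 1, 4, 3, 1 = 17 seats, so the divisor must be adjusted.
With modified divisor 39600: modified quotas North 2.143, South 3.552, East 0.659, West 3.060, Central 1.955, Coastal 0.696.
Rounding up: North 3, South 4, East 1, West 4, Central 2, Coastal 1 (total 15).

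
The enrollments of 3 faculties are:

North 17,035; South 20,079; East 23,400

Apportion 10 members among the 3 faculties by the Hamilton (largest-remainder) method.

North: 3, South: 3, East: 4

Total 60514; standard divisor 60514/10 ≈ 6051.4.
Standard quotas: North 2.8151, South 3.3181, East 3.8669.
Lower quotas: North 2, South 3, East 3 (sum 8, leaving 2 seats).
Remainders in descending order: East 0.8669, North 0.8151, South 0.3181.
Largest remainders: East, North receive the extra seats.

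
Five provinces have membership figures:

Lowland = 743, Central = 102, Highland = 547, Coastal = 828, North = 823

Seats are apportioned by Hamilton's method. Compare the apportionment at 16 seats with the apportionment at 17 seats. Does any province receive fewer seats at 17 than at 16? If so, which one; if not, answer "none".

At 16 seats: Lowland 4, Central 1, Highland 3, Coastal 4, North 4.
At 17 seats: Lowland 4, Central 0, Highland 3, Coastal 5, North 5.
Central drops from 1 to 0.

Central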